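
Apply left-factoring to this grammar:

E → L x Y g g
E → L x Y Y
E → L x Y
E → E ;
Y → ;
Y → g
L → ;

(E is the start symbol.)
E → L x Y E'
E' → g g
E' → Y
E' → ε
E → E ;
Y → ;
Y → g
L → ;

Left-factoring transforms A → αβ₁ | αβ₂ into A → αA' and A' → β₁ | β₂
(α is the longest common prefix among the alternatives). Repeat until
no nonterminal has two alternatives with a common prefix.

Round 1: E has alternatives sharing prefix 'L x Y'. Introduce E': E → L x Y E'
  Add: E' → g g
  Add: E' → Y
  Add: E' → ε

No remaining common prefixes — done.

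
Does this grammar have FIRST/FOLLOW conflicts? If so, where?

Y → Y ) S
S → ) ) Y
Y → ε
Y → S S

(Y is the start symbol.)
A FIRST/FOLLOW conflict occurs when a non-terminal N has a nullable alternative N → β (β ⇒* ε) and another alternative N → α with FIRST(α) ∩ FOLLOW(N) ≠ ∅: on such a lookahead the parser cannot decide between expanding α and letting N vanish via β.

Nullable non-terminals: Y.
FIRST sets used below: FIRST(Y) = { ')', ε }, FIRST(S) = { ')' }

Y: nullable alternative(s) Y → ε; FOLLOW(Y) = { $, ')' }
  Y → Y ) S: FIRST \ {ε} = { ')' } — overlaps FOLLOW(Y) on { ')' }: CONFLICT
  Y → ε: FIRST \ {ε} = { } — this is the only nullable alternative, skip
  Y → S S: FIRST \ {ε} = { ')' } — overlaps FOLLOW(Y) on { ')' }: CONFLICT

S has no nullable alternative, so no FIRST/FOLLOW check is needed there.

So the grammar has 2 FIRST/FOLLOW conflicts (marked CONFLICT above).

Answer: Yes. Y → Y ')' S with FOLLOW(Y) on { ')' }; Y → S S with FOLLOW(Y) on { ')' }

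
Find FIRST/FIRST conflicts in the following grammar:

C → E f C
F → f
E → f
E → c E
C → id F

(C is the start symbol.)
A FIRST/FIRST conflict occurs when two productions N → α and N → β for the same non-terminal have FIRST(α) ∩ FIRST(β) ≠ ∅ (with ε ∈ FIRST of a nullable right-hand side, so two nullable alternatives also conflict).

FIRST sets of the non-terminals at (or reachable through a nullable prefix from) the front of some alternative:
  FIRST(E) = { 'c', 'f' }

Productions for C:
  C → E f C: FIRST = { 'c', 'f' }
  C → id F: FIRST = { 'id' }
Productions for E:
  E → f: FIRST = { 'f' }
  E → c E: FIRST = { 'c' }
F has only one production, so no FIRST/FIRST conflict is possible there.

All alternatives of each non-terminal have pairwise disjoint FIRST sets.

Answer: No FIRST/FIRST conflicts.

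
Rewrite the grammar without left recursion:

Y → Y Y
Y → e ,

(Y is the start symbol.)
Y → e , Y'
Y' → Y Y'
Y' → ε

Y is directly left-recursive. The standard transformation for
  A → A α₁ | ... | A α_m | β₁ | ... | β_n
is
  A  → β₁ A' | ... | β_n A'
  A' → α₁ A' | ... | α_m A' | ε

Y → e , becomes Y → e , Y'
Y → Y Y becomes Y' → Y Y'
Add Y' → ε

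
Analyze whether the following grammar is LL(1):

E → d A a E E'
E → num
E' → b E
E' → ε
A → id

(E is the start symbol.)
A grammar is LL(1) if for each non-terminal N with multiple productions, the predict sets of those productions are pairwise disjoint, where PREDICT(N → α) = (FIRST(α) \ {ε}) ∪ (FOLLOW(N) if α ⇒* ε).

Relevant sets:
  FOLLOW(E') = { $, 'b' }

For E:
  PREDICT(E → d A a E E') = { 'd' }
  PREDICT(E → num) = { 'num' }
For E':
  PREDICT(E' → b E) = { 'b' }
  PREDICT(E' → ε) = { $, 'b' }
A has a single production, so nothing to check there.

Conflict found: Predict set conflict for E': { 'b' }
The grammar is NOT LL(1).

Answer: No. Predict set conflict for E': { 'b' }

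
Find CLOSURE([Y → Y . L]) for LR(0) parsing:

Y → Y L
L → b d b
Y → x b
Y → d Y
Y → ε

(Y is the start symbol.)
To compute CLOSURE, for each item [A → α.Bβ] where B is a non-terminal, add [B → .γ] for all productions B → γ; repeat for the newly added items until nothing changes.

Start with: [Y → Y . L]
  [Y → Y . L] has the dot before L: add [L → . b d b]
No further items can be added.

CLOSURE = { [L → . b d b], [Y → Y . L] }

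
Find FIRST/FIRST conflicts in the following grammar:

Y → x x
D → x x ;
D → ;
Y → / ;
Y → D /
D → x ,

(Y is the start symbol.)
FIRST sets of the non-terminals at (or reachable through a nullable prefix from) the front of some alternative:
  FIRST(D) = { ';', 'x' }

Productions for Y:
  Y → x x: FIRST = { 'x' }
  Y → / ;: FIRST = { '/' }
  Y → D /: FIRST = { ';', 'x' }
Productions for D:
  D → x x ;: FIRST = { 'x' }
  D → ;: FIRST = { ';' }
  D → x ,: FIRST = { 'x' }

Conflict for Y: Y → x x and Y → D /
  Overlap: { 'x' }
Conflict for D: D → x x ; and D → x ,
  Overlap: { 'x' }

Answer: Yes. Y → x x / Y → D '/' on { 'x' }; D → x x ';' / D → x ',' on { 'x' }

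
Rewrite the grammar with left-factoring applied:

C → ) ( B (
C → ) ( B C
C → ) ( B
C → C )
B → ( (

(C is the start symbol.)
C → ) ( B C'
C' → (
C' → C
C' → ε
C → C )
B → ( (

Left-factoring transforms A → αβ₁ | αβ₂ into A → αA' and A' → β₁ | β₂
(α is the longest common prefix among the alternatives). Repeat until
no nonterminal has two alternatives with a common prefix.

Round 1: C has alternatives sharing prefix ') ( B'. Introduce C': C → ) ( B C'
  Add: C' → (
  Add: C' → C
  Add: C' → ε

No remaining common prefixes — done.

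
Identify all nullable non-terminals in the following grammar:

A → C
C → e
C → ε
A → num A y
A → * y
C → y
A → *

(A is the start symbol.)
{ 'A', 'C' }

A non-terminal is nullable if it can derive ε (the empty string): either it has an ε-production, or it has a production whose right-hand side consists entirely of nullable non-terminals.

ε-productions: C → ε
So C is immediately nullable.
A → C: every symbol on the right is nullable, so A is nullable too.
Every non-terminal is now nullable.
Nullable = { 'A', 'C' }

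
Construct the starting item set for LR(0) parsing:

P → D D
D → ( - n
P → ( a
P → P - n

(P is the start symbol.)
{ [D → . ( - n], [P → . ( a], [P → . D D], [P → . P - n], [P' → . P] }

First, augment the grammar with P' → P
I₀ = CLOSURE({ [P' → . P] }):
  [P' → . P] has the dot before P: add [P → . D D], [P → . ( a], [P → . P - n]
  [P → . D D] has the dot before D: add [D → . ( - n]
No further items can be added.

I₀ = { [D → . ( - n], [P → . ( a], [P → . D D], [P → . P - n], [P' → . P] }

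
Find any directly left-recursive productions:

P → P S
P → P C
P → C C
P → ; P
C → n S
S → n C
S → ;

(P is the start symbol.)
Direct left recursion occurs when N → N α for some non-terminal N (the right-hand side begins with the left-hand side itself).

P → P S: LEFT RECURSIVE (starts with P)
P → P C: LEFT RECURSIVE (starts with P)
P → C C: starts with C
P → ; P: starts with ';'
C → n S: starts with n
S → n C: starts with n
S → ;: starts with ';'

The grammar has direct left recursion on: P.

Answer: Yes, P is left-recursive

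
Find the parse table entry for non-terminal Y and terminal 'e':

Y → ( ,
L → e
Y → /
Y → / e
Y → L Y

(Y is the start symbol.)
To find M[Y, 'e'], we find productions for Y where 'e' is in the predict set (PREDICT(N → α) = (FIRST(α) \ {ε}) ∪ (FOLLOW(N) if α ⇒* ε)).

Relevant sets:
  FIRST(L) = { 'e' }

Y → ( ,: PREDICT = { '(' }
Y → /: PREDICT = { '/' }
Y → / e: PREDICT = { '/' }
Y → L Y: PREDICT = { 'e' }
  'e' is in predict set, so this production goes in M[Y, 'e']

M[Y, 'e'] = Y → L Y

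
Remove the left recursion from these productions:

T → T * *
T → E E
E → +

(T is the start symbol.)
T is directly left-recursive. The standard transformation for
  A → A α₁ | ... | A α_m | β₁ | ... | β_n
is
  A  → β₁ A' | ... | β_n A'
  A' → α₁ A' | ... | α_m A' | ε

T → E E becomes T → E E T'
T → T * * becomes T' → * * T'
Add T' → ε

Productions for other non-terminals are unchanged:
  E → +

Resulting grammar:
T → E E T'
T' → * * T'
T' → ε
E → +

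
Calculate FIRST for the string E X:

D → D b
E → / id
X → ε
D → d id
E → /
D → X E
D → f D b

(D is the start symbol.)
FIRST sets of the non-terminals involved (from the grammar, by fixed-point iteration):
  FIRST(E) = { '/' }

To compute FIRST(E X), process the symbols left to right:
Symbol E is a non-terminal. Add FIRST(E) \ {ε} = { '/' }
E is not nullable (ε ∉ FIRST(E)), so stop here.
FIRST(E X) = { '/' }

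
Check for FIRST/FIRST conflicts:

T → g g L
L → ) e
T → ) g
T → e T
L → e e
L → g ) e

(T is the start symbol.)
A FIRST/FIRST conflict occurs when two productions N → α and N → β for the same non-terminal have FIRST(α) ∩ FIRST(β) ≠ ∅ (with ε ∈ FIRST of a nullable right-hand side, so two nullable alternatives also conflict).

Productions for T:
  T → g g L: FIRST = { 'g' }
  T → ) g: FIRST = { ')' }
  T → e T: FIRST = { 'e' }
Productions for L:
  L → ) e: FIRST = { ')' }
  L → e e: FIRST = { 'e' }
  L → g ) e: FIRST = { 'g' }

All alternatives of each non-terminal have pairwise disjoint FIRST sets.

Answer: No FIRST/FIRST conflicts.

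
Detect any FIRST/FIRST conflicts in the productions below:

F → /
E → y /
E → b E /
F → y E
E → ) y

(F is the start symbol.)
Productions for F:
  F → /: FIRST = { '/' }
  F → y E: FIRST = { 'y' }
Productions for E:
  E → y /: FIRST = { 'y' }
  E → b E /: FIRST = { 'b' }
  E → ) y: FIRST = { ')' }

All alternatives of each non-terminal have pairwise disjoint FIRST sets.

Answer: No FIRST/FIRST conflicts.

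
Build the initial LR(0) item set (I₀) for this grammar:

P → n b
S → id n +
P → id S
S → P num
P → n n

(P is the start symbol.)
{ [P → . id S], [P → . n b], [P → . n n], [P' → . P] }

First, augment the grammar with P' → P
I₀ = CLOSURE({ [P' → . P] }):
  [P' → . P] has the dot before P: add [P → . n b], [P → . id S], [P → . n n]
No further items can be added.

I₀ = { [P → . id S], [P → . n b], [P → . n n], [P' → . P] }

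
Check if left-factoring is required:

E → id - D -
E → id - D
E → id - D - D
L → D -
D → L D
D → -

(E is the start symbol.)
Left-factoring is needed when two productions for the same non-terminal
share a common prefix on the right-hand side.

Productions for E:
  E → id - D -
  E → id - D
  E → id - D - D
Productions for D:
  D → L D
  D → -

Found common prefix 'id - D' in productions for E

Answer: Yes, E has productions with common prefix 'id - D'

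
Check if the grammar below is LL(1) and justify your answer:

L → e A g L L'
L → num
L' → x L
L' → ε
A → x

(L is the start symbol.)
No. Predict set conflict for L': { 'x' }

Relevant sets:
  FOLLOW(L') = { $, 'x' }

For L:
  PREDICT(L → e A g L L') = { 'e' }
  PREDICT(L → num) = { 'num' }
For L':
  PREDICT(L' → x L) = { 'x' }
  PREDICT(L' → ε) = { $, 'x' }
A has a single production, so nothing to check there.

Conflict found: Predict set conflict for L': { 'x' }
The grammar is NOT LL(1).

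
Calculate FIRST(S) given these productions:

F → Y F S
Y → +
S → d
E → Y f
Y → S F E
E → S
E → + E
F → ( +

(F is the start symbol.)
To compute FIRST(S), examine every production with S on the left-hand side, reading each right-hand side left to right until a non-nullable symbol is reached.

From S → d:
  - d is a terminal: add 'd' and stop

Collecting: FIRST(S) = { 'd' }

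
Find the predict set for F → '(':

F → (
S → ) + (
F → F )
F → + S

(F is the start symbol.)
PREDICT(F → '(') = (FIRST(RHS) \ {ε}) ∪ (FOLLOW(F) if ε ∈ FIRST(RHS), i.e. RHS ⇒* ε)
FIRST('(') = { '(' }
ε ∉ FIRST('('), so FOLLOW(F) is not added.
PREDICT(F → '(') = { '(' }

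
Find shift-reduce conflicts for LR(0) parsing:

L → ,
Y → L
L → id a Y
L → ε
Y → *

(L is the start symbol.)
A shift-reduce conflict occurs when an LR(0) state has both:
  - a complete (reduce) item [A → α .] (dot at the end), and
  - a shift item [B → β . c γ] (dot before a terminal).

Augment with L' → L and build the canonical LR(0) collection (I0 = CLOSURE({[L' → . L]}), then GOTO on every symbol after a dot until no new states appear). It has 8 states:
  I0: { [L → . ,], [L → . id a Y], [L → .], [L' → . L] }  — shift, reduce
  I1: { [L → , .] }  — reduce
  I2: { [L' → L .] }  — accept
  I3: { [L → id . a Y] }  — shift
  I4: { [L → . ,], [L → . id a Y], [L → .], [L → id a . Y], [Y → . *], [Y → . L] }  — shift, reduce
  I5: { [Y → * .] }  — reduce
  I6: { [Y → L .] }  — reduce
  I7: { [L → id a Y .] }  — reduce

I0 contains reduce item [L → .] and shift items [L → . ,], [L → . id a Y] — shift-reduce conflict.
I4 contains reduce item [L → .] and shift items [L → . ,], [L → . id a Y], [Y → . *] — shift-reduce conflict.

Answer: Yes — I0: [L → .] vs [L → . ,]; I4: [L → .] vs [L → . ,]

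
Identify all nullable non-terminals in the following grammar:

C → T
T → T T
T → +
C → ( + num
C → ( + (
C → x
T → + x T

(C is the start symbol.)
None

There are no ε-productions, so no non-terminal can derive ε.
No non-terminals are nullable.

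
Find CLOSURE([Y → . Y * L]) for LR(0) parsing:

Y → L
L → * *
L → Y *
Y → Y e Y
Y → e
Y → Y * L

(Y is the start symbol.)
To compute CLOSURE, for each item [A → α.Bβ] where B is a non-terminal, add [B → .γ] for all productions B → γ; repeat for the newly added items until nothing changes.

Start with: [Y → . Y * L]
  [Y → . Y * L] has the dot before Y: add [Y → . L], [Y → . Y e Y], [Y → . e]
  [Y → . L] has the dot before L: add [L → . * *], [L → . Y *]
No further items can be added.

CLOSURE = { [L → . * *], [L → . Y *], [Y → . L], [Y → . Y * L], [Y → . Y e Y], [Y → . e] }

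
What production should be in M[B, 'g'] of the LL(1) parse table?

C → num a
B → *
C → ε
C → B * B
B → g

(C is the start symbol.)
B → g

To find M[B, 'g'], we find productions for B where 'g' is in the predict set (PREDICT(N → α) = (FIRST(α) \ {ε}) ∪ (FOLLOW(N) if α ⇒* ε)).

B → *: PREDICT = { '*' }
B → g: PREDICT = { 'g' }
  'g' is in predict set, so this production goes in M[B, 'g']

M[B, 'g'] = B → g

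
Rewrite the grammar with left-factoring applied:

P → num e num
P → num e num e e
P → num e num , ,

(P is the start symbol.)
P → num e num P'
P' → ε
P' → e e
P' → , ,

Left-factoring transforms A → αβ₁ | αβ₂ into A → αA' and A' → β₁ | β₂
(α is the longest common prefix among the alternatives). Repeat until
no nonterminal has two alternatives with a common prefix.

Round 1: P has alternatives sharing prefix 'num e num'. Introduce P': P → num e num P'
  Add: P' → ε
  Add: P' → e e
  Add: P' → , ,

No remaining common prefixes — done.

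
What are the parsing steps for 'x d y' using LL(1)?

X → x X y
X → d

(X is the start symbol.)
LL(1) parsing maintains a stack (initially the start symbol over $) and the input. At each step: if the stack top is a terminal, match it against the current input token; if it is a non-terminal N, replace it with the RHS of M[N, lookahead] (the unique production whose predict set contains the lookahead).

Stack is shown with the top on the left.

Stack    Input    Action
------------------------
X $      x d y $  output X → x X y
x X y $  x d y $  match 'x'
X y $    d y $    output X → d
d y $    d y $    match 'd'
y $      y $      match 'y'
$        $        accept

The string is accepted.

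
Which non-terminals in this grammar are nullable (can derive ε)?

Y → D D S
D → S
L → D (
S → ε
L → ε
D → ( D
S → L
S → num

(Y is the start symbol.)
A non-terminal is nullable if it can derive ε (the empty string): either it has an ε-production, or it has a production whose right-hand side consists entirely of nullable non-terminals.

ε-productions: S → ε, L → ε
So S, L are immediately nullable.
D → S: every symbol on the right is nullable, so D is nullable too.
Y → D D S: every symbol on the right is nullable, so Y is nullable too.
Every non-terminal is now nullable.
Nullable = { 'D', 'L', 'S', 'Y' }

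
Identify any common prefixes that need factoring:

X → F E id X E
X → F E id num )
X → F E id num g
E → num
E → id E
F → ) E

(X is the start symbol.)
Left-factoring is needed when two productions for the same non-terminal
share a common prefix on the right-hand side.

Productions for X:
  X → F E id X E
  X → F E id num )
  X → F E id num g
Productions for E:
  E → num
  E → id E

Found common prefix 'F E id' in productions for X

Answer: Yes, X has productions with common prefix 'F E id'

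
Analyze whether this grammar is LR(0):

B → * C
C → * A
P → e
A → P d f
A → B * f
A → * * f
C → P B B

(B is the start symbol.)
A grammar is LR(0) if no state in the canonical LR(0) collection has:
  - both a shift item (dot before a terminal) and a complete item (shift-reduce conflict), or
  - two or more complete items (reduce-reduce conflict; the accept item [B' → B .] counts as a complete item here).

Augment with B' → B and build the canonical LR(0) collection (I0 = CLOSURE({[B' → . B]}), then GOTO on every symbol after a dot until no new states appear). It has 19 states:
  I0: { [B → . * C], [B' → . B] }  — shift
  I1: { [B → * . C], [C → . * A], [C → . P B B], [P → . e] }  — shift
  I2: { [B' → B .] }  — accept
  I3: { [A → . * * f], [A → . B * f], [A → . P d f], [B → . * C], [C → * . A], [P → . e] }  — shift
  I4: { [B → * C .] }  — reduce
  I5: { [B → . * C], [C → P . B B] }  — shift
  I6: { [P → e .] }  — reduce
  I7: { [B → . * C], [C → P B . B] }  — shift
  I8: { [C → P B B .] }  — reduce
  I9: { [A → * . * f], [B → * . C], [C → . * A], [C → . P B B], [P → . e] }  — shift
  I10: { [C → * A .] }  — reduce
  I11: { [A → B . * f] }  — shift
  I12: { [A → P . d f] }  — shift
  I13: { [A → P d . f] }  — shift
  I14: { [A → P d f .] }  — reduce
  I15: { [A → B * . f] }  — shift
  I16: { [A → B * f .] }  — reduce
  I17: { [A → * * . f], [A → . * * f], [A → . B * f], [A → . P d f], [B → . * C], [C → * . A], [P → . e] }  — shift
  I18: { [A → * * f .] }  — reduce

Every state is either a pure shift/goto state or contains exactly one complete item and nothing to shift — no conflicts. The grammar is LR(0).

Answer: Yes, the grammar is LR(0)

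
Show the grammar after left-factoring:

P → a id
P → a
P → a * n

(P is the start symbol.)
P → a P'
P' → id
P' → ε
P' → * n

Left-factoring transforms A → αβ₁ | αβ₂ into A → αA' and A' → β₁ | β₂
(α is the longest common prefix among the alternatives). Repeat until
no nonterminal has two alternatives with a common prefix.

Round 1: P has alternatives sharing prefix 'a'. Introduce P': P → a P'
  Add: P' → id
  Add: P' → ε
  Add: P' → * n

No remaining common prefixes — done.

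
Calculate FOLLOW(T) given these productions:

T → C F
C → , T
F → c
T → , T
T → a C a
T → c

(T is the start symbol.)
T is the start symbol, so $ ∈ FOLLOW(T).
In C → , T: T is at the end, add FOLLOW(C)
In T → , T: T is at the end; this adds FOLLOW(T) to itself — nothing new

The FOLLOW sets referred to above (computed the same way, to a fixed point):
  FOLLOW(C) = { 'a', 'c' }

Taking the union: FOLLOW(T) = { $, 'a', 'c' }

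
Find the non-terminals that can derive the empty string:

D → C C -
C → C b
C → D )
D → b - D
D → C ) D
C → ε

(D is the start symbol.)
{ 'C' }

ε-productions: C → ε
So C is immediately nullable.
No further non-terminal can be added: every production for the remaining non-terminals contains a terminal or a non-nullable non-terminal.
Nullable = { 'C' }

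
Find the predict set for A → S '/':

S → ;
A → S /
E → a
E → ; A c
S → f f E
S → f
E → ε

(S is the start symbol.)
{ ';', 'f' }

PREDICT(A → S '/') = (FIRST(RHS) \ {ε}) ∪ (FOLLOW(A) if ε ∈ FIRST(RHS), i.e. RHS ⇒* ε)
FIRST(S) = { ';', 'f' }
FIRST(S '/') = { ';', 'f' }
ε ∉ FIRST(S '/'), so FOLLOW(A) is not added.
PREDICT(A → S '/') = { ';', 'f' }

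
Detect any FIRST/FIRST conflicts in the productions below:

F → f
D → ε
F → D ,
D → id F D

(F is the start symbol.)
A FIRST/FIRST conflict occurs when two productions N → α and N → β for the same non-terminal have FIRST(α) ∩ FIRST(β) ≠ ∅ (with ε ∈ FIRST of a nullable right-hand side, so two nullable alternatives also conflict).

FIRST sets of the non-terminals at (or reachable through a nullable prefix from) the front of some alternative:
  FIRST(D) = { 'id', ε }

Productions for F:
  F → f: FIRST = { 'f' }
  F → D ,: FIRST = { ',', 'id' }
Productions for D:
  D → ε: FIRST = { ε }
  D → id F D: FIRST = { 'id' }

All alternatives of each non-terminal have pairwise disjoint FIRST sets.

Answer: No FIRST/FIRST conflicts.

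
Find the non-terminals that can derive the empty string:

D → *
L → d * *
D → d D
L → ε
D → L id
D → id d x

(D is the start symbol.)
{ 'L' }

A non-terminal is nullable if it can derive ε (the empty string): either it has an ε-production, or it has a production whose right-hand side consists entirely of nullable non-terminals.

ε-productions: L → ε
So L is immediately nullable.
No further non-terminal can be added: every production for the remaining non-terminals contains a terminal or a non-nullable non-terminal.
Nullable = { 'L' }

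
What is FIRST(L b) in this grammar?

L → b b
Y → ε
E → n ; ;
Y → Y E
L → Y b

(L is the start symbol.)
{ 'b', 'n' }

FIRST sets of the non-terminals involved (from the grammar, by fixed-point iteration):
  FIRST(L) = { 'b', 'n' }

To compute FIRST(L b), process the symbols left to right:
Symbol L is a non-terminal. Add FIRST(L) \ {ε} = { 'b', 'n' }
L is not nullable (ε ∉ FIRST(L)), so stop here.
FIRST(L b) = { 'b', 'n' }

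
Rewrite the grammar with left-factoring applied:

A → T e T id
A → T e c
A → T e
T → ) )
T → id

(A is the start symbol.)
Left-factoring transforms A → αβ₁ | αβ₂ into A → αA' and A' → β₁ | β₂
(α is the longest common prefix among the alternatives). Repeat until
no nonterminal has two alternatives with a common prefix.

Round 1: A has alternatives sharing prefix 'T e'. Introduce A': A → T e A'
  Add: A' → T id
  Add: A' → c
  Add: A' → ε

No remaining common prefixes — done.

Resulting grammar:
A → T e A'
A' → T id
A' → c
A' → ε
T → ) )
T → id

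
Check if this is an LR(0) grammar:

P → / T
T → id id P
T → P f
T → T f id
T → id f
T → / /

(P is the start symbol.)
No. Shift-reduce conflict between [P → / T .] and [T → T . f id]

A grammar is LR(0) if no state in the canonical LR(0) collection has:
  - both a shift item (dot before a terminal) and a complete item (shift-reduce conflict), or
  - two or more complete items (reduce-reduce conflict; the accept item [P' → P .] counts as a complete item here).

Augment with P' → P and build the canonical LR(0) collection (I0 = CLOSURE({[P' → . P]}), then GOTO on every symbol after a dot until no new states appear). It has 14 states:
  I0: { [P → . / T], [P' → . P] }  — shift
  I1: { [P → . / T], [P → / . T], [T → . / /], [T → . P f], [T → . T f id], [T → . id f], [T → . id id P] }  — shift
  I2: { [P' → P .] }  — accept
  I3: { [P → . / T], [P → / . T], [T → . / /], [T → . P f], [T → . T f id], [T → . id f], [T → . id id P], [T → / . /] }  — shift
  I4: { [T → P . f] }  — shift
  I5: { [P → / T .], [T → T . f id] }  — shift, reduce
  I6: { [T → id . f], [T → id . id P] }  — shift
  I7: { [T → id f .] }  — reduce
  I8: { [P → . / T], [T → id id . P] }  — shift
  I9: { [T → id id P .] }  — reduce
  I10: { [T → T f . id] }  — shift
  I11: { [T → T f id .] }  — reduce
  I12: { [T → P f .] }  — reduce
  I13: { [P → . / T], [P → / . T], [T → . / /], [T → . P f], [T → . T f id], [T → . id f], [T → . id id P], [T → / . /], [T → / / .] }  — shift, reduce

Conflict in state I5:
  Shift-reduce conflict between [P → / T .] and [T → T . f id]
So the grammar is NOT LR(0).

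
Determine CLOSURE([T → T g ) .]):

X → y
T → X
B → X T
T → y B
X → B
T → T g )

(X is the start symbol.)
Start with: [T → T g ) .]
The dot is at the end, so nothing is added.

CLOSURE = { [T → T g ) .] }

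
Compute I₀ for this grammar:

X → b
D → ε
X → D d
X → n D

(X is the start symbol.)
First, augment the grammar with X' → X
I₀ = CLOSURE({ [X' → . X] }):
  [X' → . X] has the dot before X: add [X → . b], [X → . D d], [X → . n D]
  [X → . D d] has the dot before D: add [D → .]
No further items can be added.

I₀ = { [D → .], [X → . D d], [X → . b], [X → . n D], [X' → . X] }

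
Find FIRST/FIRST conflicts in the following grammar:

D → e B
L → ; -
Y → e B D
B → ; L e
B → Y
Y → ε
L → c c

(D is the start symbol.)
A FIRST/FIRST conflict occurs when two productions N → α and N → β for the same non-terminal have FIRST(α) ∩ FIRST(β) ≠ ∅ (with ε ∈ FIRST of a nullable right-hand side, so two nullable alternatives also conflict).

FIRST sets of the non-terminals at (or reachable through a nullable prefix from) the front of some alternative:
  FIRST(Y) = { 'e', ε }

Productions for L:
  L → ; -: FIRST = { ';' }
  L → c c: FIRST = { 'c' }
Productions for Y:
  Y → e B D: FIRST = { 'e' }
  Y → ε: FIRST = { ε }
Productions for B:
  B → ; L e: FIRST = { ';' }
  B → Y: FIRST = { 'e', ε }
D has only one production, so no FIRST/FIRST conflict is possible there.

All alternatives of each non-terminal have pairwise disjoint FIRST sets.

Answer: No FIRST/FIRST conflicts.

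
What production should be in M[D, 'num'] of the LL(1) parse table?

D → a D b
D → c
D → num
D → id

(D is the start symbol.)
To find M[D, 'num'], we find productions for D where 'num' is in the predict set (PREDICT(N → α) = (FIRST(α) \ {ε}) ∪ (FOLLOW(N) if α ⇒* ε)).

D → a D b: PREDICT = { 'a' }
D → c: PREDICT = { 'c' }
D → num: PREDICT = { 'num' }
  'num' is in predict set, so this production goes in M[D, 'num']
D → id: PREDICT = { 'id' }

M[D, 'num'] = D → num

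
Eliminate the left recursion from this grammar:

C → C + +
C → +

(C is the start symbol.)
C → + C'
C' → + + C'
C' → ε

C is directly left-recursive. The standard transformation for
  A → A α₁ | ... | A α_m | β₁ | ... | β_n
is
  A  → β₁ A' | ... | β_n A'
  A' → α₁ A' | ... | α_m A' | ε

C → + becomes C → + C'
C → C + + becomes C' → + + C'
Add C' → ε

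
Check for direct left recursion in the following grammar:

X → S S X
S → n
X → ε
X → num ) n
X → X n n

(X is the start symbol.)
Direct left recursion occurs when N → N α for some non-terminal N (the right-hand side begins with the left-hand side itself).

X → S S X: starts with S
S → n: starts with n
X → ε: starts with ε
X → num ) n: starts with num
X → X n n: LEFT RECURSIVE (starts with X)

The grammar has direct left recursion on: X.

Answer: Yes, X is left-recursive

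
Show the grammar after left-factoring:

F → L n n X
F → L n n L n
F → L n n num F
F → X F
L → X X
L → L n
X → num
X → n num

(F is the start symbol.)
F → L n n F'
F' → X
F' → L n
F' → num F
F → X F
L → X X
L → L n
X → num
X → n num

Left-factoring transforms A → αβ₁ | αβ₂ into A → αA' and A' → β₁ | β₂
(α is the longest common prefix among the alternatives). Repeat until
no nonterminal has two alternatives with a common prefix.

Round 1: F has alternatives sharing prefix 'L n n'. Introduce F': F → L n n F'
  Add: F' → X
  Add: F' → L n
  Add: F' → num F

No remaining common prefixes — done.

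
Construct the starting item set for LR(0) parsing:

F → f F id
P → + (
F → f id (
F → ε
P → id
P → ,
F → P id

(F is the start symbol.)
First, augment the grammar with F' → F
I₀ = CLOSURE({ [F' → . F] }):
  [F' → . F] has the dot before F: add [F → . f F id], [F → . f id (], [F → .], [F → . P id]
  [F → . P id] has the dot before P: add [P → . + (], [P → . id], [P → . ,]
No further items can be added.

I₀ = { [F → . P id], [F → . f F id], [F → . f id (], [F → .], [F' → . F], [P → . + (], [P → . ,], [P → . id] }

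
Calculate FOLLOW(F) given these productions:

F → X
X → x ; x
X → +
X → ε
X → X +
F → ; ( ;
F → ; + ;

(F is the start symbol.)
F is the start symbol, so $ ∈ FOLLOW(F).
F does not occur on any right-hand side.

Taking the union: FOLLOW(F) = { $ }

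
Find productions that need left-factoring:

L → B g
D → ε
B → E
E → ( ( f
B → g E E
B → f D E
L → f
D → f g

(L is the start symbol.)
Left-factoring is needed when two productions for the same non-terminal
share a common prefix on the right-hand side.

Productions for L:
  L → B g
  L → f
Productions for D:
  D → ε
  D → f g
Productions for B:
  B → E
  B → g E E
  B → f D E

No common prefixes found.

Answer: No, left-factoring is not needed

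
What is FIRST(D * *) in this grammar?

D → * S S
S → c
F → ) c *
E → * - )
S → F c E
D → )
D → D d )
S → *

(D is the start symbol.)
FIRST sets of the non-terminals involved (from the grammar, by fixed-point iteration):
  FIRST(D) = { ')', '*' }

To compute FIRST(D * *), process the symbols left to right:
Symbol D is a non-terminal. Add FIRST(D) \ {ε} = { ')', '*' }
D is not nullable (ε ∉ FIRST(D)), so stop here.
FIRST(D * *) = { ')', '*' }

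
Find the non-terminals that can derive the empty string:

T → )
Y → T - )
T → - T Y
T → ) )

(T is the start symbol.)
A non-terminal is nullable if it can derive ε (the empty string): either it has an ε-production, or it has a production whose right-hand side consists entirely of nullable non-terminals.

There are no ε-productions, so no non-terminal can derive ε.
No non-terminals are nullable.

Answer: None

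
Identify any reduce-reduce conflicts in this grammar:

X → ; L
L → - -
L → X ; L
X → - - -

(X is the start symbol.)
A reduce-reduce conflict occurs when an LR(0) state has two complete items [A → α .] and [B → β .] — both call for a reduction, and with no lookahead the parser cannot choose between them.

Augment with X' → X and build the canonical LR(0) collection (I0 = CLOSURE({[X' → . X]}), then GOTO on every symbol after a dot until no new states appear). It has 12 states:
  I0: { [X → . - - -], [X → . ; L], [X' → . X] }  — shift
  I1: { [X → - . - -] }  — shift
  I2: { [L → . - -], [L → . X ; L], [X → . - - -], [X → . ; L], [X → ; . L] }  — shift
  I3: { [X' → X .] }  — accept
  I4: { [L → - . -], [X → - . - -] }  — shift
  I5: { [X → ; L .] }  — reduce
  I6: { [L → X . ; L] }  — shift
  I7: { [L → . - -], [L → . X ; L], [L → X ; . L], [X → . - - -], [X → . ; L] }  — shift
  I8: { [L → X ; L .] }  — reduce
  I9: { [L → - - .], [X → - - . -] }  — shift, reduce
  I10: { [X → - - - .] }  — reduce
  I11: { [X → - - . -] }  — shift

No state contains more than one complete item.

Answer: No reduce-reduce conflicts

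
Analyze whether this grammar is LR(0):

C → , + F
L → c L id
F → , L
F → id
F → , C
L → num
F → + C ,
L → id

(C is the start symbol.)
Yes, the grammar is LR(0)

A grammar is LR(0) if no state in the canonical LR(0) collection has:
  - both a shift item (dot before a terminal) and a complete item (shift-reduce conflict), or
  - two or more complete items (reduce-reduce conflict; the accept item [C' → C .] counts as a complete item here).

Augment with C' → C and build the canonical LR(0) collection (I0 = CLOSURE({[C' → . C]}), then GOTO on every symbol after a dot until no new states appear). It has 17 states:
  I0: { [C → . , + F], [C' → . C] }  — shift
  I1: { [C → , . + F] }  — shift
  I2: { [C' → C .] }  — accept
  I3: { [C → , + . F], [F → . + C ,], [F → . , C], [F → . , L], [F → . id] }  — shift
  I4: { [C → . , + F], [F → + . C ,] }  — shift
  I5: { [C → . , + F], [F → , . C], [F → , . L], [L → . c L id], [L → . id], [L → . num] }  — shift
  I6: { [C → , + F .] }  — reduce
  I7: { [F → id .] }  — reduce
  I8: { [F → , C .] }  — reduce
  I9: { [F → , L .] }  — reduce
  I10: { [L → . c L id], [L → . id], [L → . num], [L → c . L id] }  — shift
  I11: { [L → id .] }  — reduce
  I12: { [L → num .] }  — reduce
  I13: { [L → c L . id] }  — shift
  I14: { [L → c L id .] }  — reduce
  I15: { [F → + C . ,] }  — shift
  I16: { [F → + C , .] }  — reduce

Every state is either a pure shift/goto state or contains exactly one complete item and nothing to shift — no conflicts. The grammar is LR(0).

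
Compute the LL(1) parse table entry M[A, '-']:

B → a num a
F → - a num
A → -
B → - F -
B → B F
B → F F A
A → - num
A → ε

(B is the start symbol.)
A → -, A → - num, A → ε

To find M[A, '-'], we find productions for A where '-' is in the predict set (PREDICT(N → α) = (FIRST(α) \ {ε}) ∪ (FOLLOW(N) if α ⇒* ε)).

Relevant sets:
  FOLLOW(A) = { $, '-' }

A → -: PREDICT = { '-' }
  '-' is in predict set, so this production goes in M[A, '-']
A → - num: PREDICT = { '-' }
  '-' is in predict set, so this production goes in M[A, '-']
A → ε: PREDICT = { $, '-' }
  '-' is in predict set, so this production goes in M[A, '-']

M[A, '-'] = A → -, A → - num, A → ε  (a multiply-defined cell — the grammar is not LL(1))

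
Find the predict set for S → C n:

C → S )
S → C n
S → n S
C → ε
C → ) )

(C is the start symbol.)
PREDICT(S → C n) = (FIRST(RHS) \ {ε}) ∪ (FOLLOW(S) if ε ∈ FIRST(RHS), i.e. RHS ⇒* ε)
FIRST(C) = { ')', 'n', ε }
FIRST(C n) = { ')', 'n' }
ε ∉ FIRST(C n), so FOLLOW(S) is not added.
PREDICT(S → C n) = { ')', 'n' }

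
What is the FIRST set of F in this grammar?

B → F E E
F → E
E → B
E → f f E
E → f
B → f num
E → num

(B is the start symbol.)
To compute FIRST(F), examine every production with F on the left-hand side, reading each right-hand side left to right until a non-nullable symbol is reached.

FIRST sets of the other non-terminals involved (by the same procedure, iterated to a fixed point):
  FIRST(E) = { 'f', 'num' }

From F → E:
  - E is a non-terminal: add FIRST(E) \ {ε} = { 'f', 'num' }
    E is not nullable, so stop

Collecting: FIRST(F) = { 'f', 'num' }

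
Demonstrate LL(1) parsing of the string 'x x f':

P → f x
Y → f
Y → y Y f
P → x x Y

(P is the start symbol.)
Stack is shown with the top on the left.

Stack    Input    Action
------------------------
P $      x x f $  output P → x x Y
x x Y $  x x f $  match 'x'
x Y $    x f $    match 'x'
Y $      f $      output Y → f
f $      f $      match 'f'
$        $        accept

The string is accepted.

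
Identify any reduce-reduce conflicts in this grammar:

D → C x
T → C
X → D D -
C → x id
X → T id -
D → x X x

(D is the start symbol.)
No reduce-reduce conflicts

Augment with D' → D and build the canonical LR(0) collection (I0 = CLOSURE({[D' → . D]}), then GOTO on every symbol after a dot until no new states appear). It has 15 states:
  I0: { [C → . x id], [D → . C x], [D → . x X x], [D' → . D] }  — shift
  I1: { [D → C . x] }  — shift
  I2: { [D' → D .] }  — accept
  I3: { [C → . x id], [C → x . id], [D → . C x], [D → . x X x], [D → x . X x], [T → . C], [X → . D D -], [X → . T id -] }  — shift
  I4: { [D → C . x], [T → C .] }  — shift, reduce
  I5: { [C → . x id], [D → . C x], [D → . x X x], [X → D . D -] }  — shift
  I6: { [X → T . id -] }  — shift
  I7: { [D → x X . x] }  — shift
  I8: { [C → x id .] }  — reduce
  I9: { [D → x X x .] }  — reduce
  I10: { [X → T id . -] }  — shift
  I11: { [X → T id - .] }  — reduce
  I12: { [X → D D . -] }  — shift
  I13: { [X → D D - .] }  — reduce
  I14: { [D → C x .] }  — reduce

No state contains more than one complete item.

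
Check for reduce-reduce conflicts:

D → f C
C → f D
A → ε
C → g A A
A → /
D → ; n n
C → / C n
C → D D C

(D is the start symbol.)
Augment with D' → D and build the canonical LR(0) collection (I0 = CLOSURE({[D' → . D]}), then GOTO on every symbol after a dot until no new states appear). It has 19 states:
  I0: { [D → . ; n n], [D → . f C], [D' → . D] }  — shift
  I1: { [D → ; . n n] }  — shift
  I2: { [D' → D .] }  — accept
  I3: { [C → . / C n], [C → . D D C], [C → . f D], [C → . g A A], [D → . ; n n], [D → . f C], [D → f . C] }  — shift
  I4: { [C → . / C n], [C → . D D C], [C → . f D], [C → . g A A], [C → / . C n], [D → . ; n n], [D → . f C] }  — shift
  I5: { [D → f C .] }  — reduce
  I6: { [C → D . D C], [D → . ; n n], [D → . f C] }  — shift
  I7: { [C → . / C n], [C → . D D C], [C → . f D], [C → . g A A], [C → f . D], [D → . ; n n], [D → . f C], [D → f . C] }  — shift
  I8: { [A → . /], [A → .], [C → g . A A] }  — shift, reduce
  I9: { [A → / .] }  — reduce
  I10: { [A → . /], [A → .], [C → g A . A] }  — shift, reduce
  I11: { [C → g A A .] }  — reduce
  I12: { [C → D . D C], [C → f D .], [D → . ; n n], [D → . f C] }  — shift, reduce
  I13: { [C → . / C n], [C → . D D C], [C → . f D], [C → . g A A], [C → D D . C], [D → . ; n n], [D → . f C] }  — shift
  I14: { [C → D D C .] }  — reduce
  I15: { [C → / C . n] }  — shift
  I16: { [C → / C n .] }  — reduce
  I17: { [D → ; n . n] }  — shift
  I18: { [D → ; n n .] }  — reduce

No state contains more than one complete item.

Answer: No reduce-reduce conflicts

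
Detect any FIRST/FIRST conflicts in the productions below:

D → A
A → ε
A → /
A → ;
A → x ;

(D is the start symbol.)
No FIRST/FIRST conflicts.

A FIRST/FIRST conflict occurs when two productions N → α and N → β for the same non-terminal have FIRST(α) ∩ FIRST(β) ≠ ∅ (with ε ∈ FIRST of a nullable right-hand side, so two nullable alternatives also conflict).

Productions for A:
  A → ε: FIRST = { ε }
  A → /: FIRST = { '/' }
  A → ;: FIRST = { ';' }
  A → x ;: FIRST = { 'x' }
D has only one production, so no FIRST/FIRST conflict is possible there.

All alternatives of each non-terminal have pairwise disjoint FIRST sets.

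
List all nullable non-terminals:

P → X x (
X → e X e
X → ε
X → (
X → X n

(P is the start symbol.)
{ 'X' }

ε-productions: X → ε
So X is immediately nullable.
No further non-terminal can be added: every production for the remaining non-terminals contains a terminal or a non-nullable non-terminal.
Nullable = { 'X' }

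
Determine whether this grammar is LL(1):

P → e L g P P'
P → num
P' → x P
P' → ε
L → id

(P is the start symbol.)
A grammar is LL(1) if for each non-terminal N with multiple productions, the predict sets of those productions are pairwise disjoint, where PREDICT(N → α) = (FIRST(α) \ {ε}) ∪ (FOLLOW(N) if α ⇒* ε).

Relevant sets:
  FOLLOW(P') = { $, 'x' }

For P:
  PREDICT(P → e L g P P') = { 'e' }
  PREDICT(P → num) = { 'num' }
For P':
  PREDICT(P' → x P) = { 'x' }
  PREDICT(P' → ε) = { $, 'x' }
L has a single production, so nothing to check there.

Conflict found: Predict set conflict for P': { 'x' }
The grammar is NOT LL(1).

Answer: No. Predict set conflict for P': { 'x' }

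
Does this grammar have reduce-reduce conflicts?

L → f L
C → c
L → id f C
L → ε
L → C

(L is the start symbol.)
A reduce-reduce conflict occurs when an LR(0) state has two complete items [A → α .] and [B → β .] — both call for a reduction, and with no lookahead the parser cannot choose between them.

Augment with L' → L and build the canonical LR(0) collection (I0 = CLOSURE({[L' → . L]}), then GOTO on every symbol after a dot until no new states appear). It has 9 states:
  I0: { [C → . c], [L → . C], [L → . f L], [L → . id f C], [L → .], [L' → . L] }  — shift, reduce
  I1: { [L → C .] }  — reduce
  I2: { [L' → L .] }  — accept
  I3: { [C → c .] }  — reduce
  I4: { [C → . c], [L → . C], [L → . f L], [L → . id f C], [L → .], [L → f . L] }  — shift, reduce
  I5: { [L → id . f C] }  — shift
  I6: { [C → . c], [L → id f . C] }  — shift
  I7: { [L → id f C .] }  — reduce
  I8: { [L → f L .] }  — reduce

No state contains more than one complete item.

Answer: No reduce-reduce conflicts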